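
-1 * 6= -6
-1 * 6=-6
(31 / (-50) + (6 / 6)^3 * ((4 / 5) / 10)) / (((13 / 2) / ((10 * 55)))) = -594 / 13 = -45.69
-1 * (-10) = 10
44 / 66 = 2 / 3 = 0.67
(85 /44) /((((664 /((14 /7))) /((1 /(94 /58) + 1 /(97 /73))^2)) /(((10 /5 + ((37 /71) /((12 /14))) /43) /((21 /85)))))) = 1974309677375 /22187655463446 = 0.09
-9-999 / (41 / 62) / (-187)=-7065 / 7667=-0.92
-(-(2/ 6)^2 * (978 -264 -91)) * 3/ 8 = 623/ 24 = 25.96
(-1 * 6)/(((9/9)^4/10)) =-60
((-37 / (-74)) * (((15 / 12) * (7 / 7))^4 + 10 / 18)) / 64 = 6905 / 294912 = 0.02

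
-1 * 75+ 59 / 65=-4816 / 65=-74.09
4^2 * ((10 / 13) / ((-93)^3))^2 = 1600 / 109341341002881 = 0.00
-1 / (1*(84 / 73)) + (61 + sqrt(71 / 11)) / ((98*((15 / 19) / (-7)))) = -2683 / 420-19*sqrt(781) / 2310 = -6.62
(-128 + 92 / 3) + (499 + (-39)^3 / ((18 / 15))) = -294185 / 6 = -49030.83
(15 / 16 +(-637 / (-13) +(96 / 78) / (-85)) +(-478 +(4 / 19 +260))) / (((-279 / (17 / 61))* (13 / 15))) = 56389699 / 291456048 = 0.19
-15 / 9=-5 / 3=-1.67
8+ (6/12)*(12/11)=94/11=8.55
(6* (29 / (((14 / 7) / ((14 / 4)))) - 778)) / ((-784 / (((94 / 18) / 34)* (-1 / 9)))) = -136723 / 1439424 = -0.09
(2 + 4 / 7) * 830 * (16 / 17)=239040 / 119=2008.74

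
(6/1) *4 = 24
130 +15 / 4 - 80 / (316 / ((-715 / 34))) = 747105 / 5372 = 139.07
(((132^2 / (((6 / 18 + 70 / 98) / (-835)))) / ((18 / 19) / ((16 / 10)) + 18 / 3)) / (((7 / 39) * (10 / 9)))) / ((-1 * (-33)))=-320112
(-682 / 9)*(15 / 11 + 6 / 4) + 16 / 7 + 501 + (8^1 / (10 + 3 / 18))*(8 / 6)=122692 / 427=287.33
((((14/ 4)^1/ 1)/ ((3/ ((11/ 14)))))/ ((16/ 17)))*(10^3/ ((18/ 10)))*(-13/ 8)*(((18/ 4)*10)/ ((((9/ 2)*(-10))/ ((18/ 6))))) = 1519375/ 576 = 2637.80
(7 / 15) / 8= 7 / 120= 0.06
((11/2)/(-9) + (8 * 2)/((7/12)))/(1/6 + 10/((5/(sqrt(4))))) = 3379/525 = 6.44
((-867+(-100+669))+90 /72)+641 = 344.25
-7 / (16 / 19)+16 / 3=-143 / 48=-2.98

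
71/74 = 0.96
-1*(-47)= 47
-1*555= -555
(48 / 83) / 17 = 48 / 1411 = 0.03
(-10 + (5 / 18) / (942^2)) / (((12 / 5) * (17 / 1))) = -798627575 / 3258400608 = -0.25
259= 259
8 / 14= 4 / 7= 0.57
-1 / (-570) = 1 / 570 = 0.00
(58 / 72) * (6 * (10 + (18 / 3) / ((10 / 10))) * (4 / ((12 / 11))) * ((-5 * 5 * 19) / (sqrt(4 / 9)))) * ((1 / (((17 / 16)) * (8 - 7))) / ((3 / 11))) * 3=-106673600 / 51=-2091639.22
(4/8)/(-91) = -1/182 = -0.01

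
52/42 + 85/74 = 3709/1554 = 2.39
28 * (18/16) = 63/2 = 31.50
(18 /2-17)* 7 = -56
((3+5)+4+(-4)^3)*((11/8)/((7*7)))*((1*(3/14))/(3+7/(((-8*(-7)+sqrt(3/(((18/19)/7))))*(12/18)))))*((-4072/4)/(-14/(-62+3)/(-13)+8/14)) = 5075239*sqrt(798)/159580260+14398453043/79790130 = 181.35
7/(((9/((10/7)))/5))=5.56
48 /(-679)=-48 /679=-0.07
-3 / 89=-0.03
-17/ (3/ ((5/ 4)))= -85/ 12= -7.08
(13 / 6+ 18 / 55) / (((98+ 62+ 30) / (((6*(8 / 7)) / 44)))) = 823 / 402325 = 0.00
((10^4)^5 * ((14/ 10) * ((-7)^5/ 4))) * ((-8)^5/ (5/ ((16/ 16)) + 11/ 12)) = 231307345920000000000000000000/ 71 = 3257849942535211267605634000.00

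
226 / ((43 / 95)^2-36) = -2039650 / 323051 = -6.31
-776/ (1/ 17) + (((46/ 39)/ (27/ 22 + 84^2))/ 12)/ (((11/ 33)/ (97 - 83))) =-79878888850/ 6055101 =-13192.00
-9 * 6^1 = -54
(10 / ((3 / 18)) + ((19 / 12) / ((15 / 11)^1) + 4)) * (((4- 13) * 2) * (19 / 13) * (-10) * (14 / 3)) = 79997.79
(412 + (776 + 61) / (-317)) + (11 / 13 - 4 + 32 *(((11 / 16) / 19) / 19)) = 406.27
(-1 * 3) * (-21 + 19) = 6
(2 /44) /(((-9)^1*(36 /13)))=-13 /7128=-0.00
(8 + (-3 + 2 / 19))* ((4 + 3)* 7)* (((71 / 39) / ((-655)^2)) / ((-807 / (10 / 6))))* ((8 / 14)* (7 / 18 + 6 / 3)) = -4145974 / 1385377412445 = -0.00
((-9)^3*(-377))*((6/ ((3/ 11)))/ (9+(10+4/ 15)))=90694890/ 289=313823.15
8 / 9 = 0.89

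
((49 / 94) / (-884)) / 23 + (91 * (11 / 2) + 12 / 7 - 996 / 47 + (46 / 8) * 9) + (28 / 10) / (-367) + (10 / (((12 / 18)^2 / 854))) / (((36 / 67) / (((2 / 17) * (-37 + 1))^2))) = 267936185913846917 / 417340934920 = 642007.92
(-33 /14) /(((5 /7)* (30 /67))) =-737 /100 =-7.37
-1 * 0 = 0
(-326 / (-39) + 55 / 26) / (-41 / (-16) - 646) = -0.02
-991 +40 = -951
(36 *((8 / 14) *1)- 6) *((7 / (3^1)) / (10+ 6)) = 17 / 8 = 2.12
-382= -382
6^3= 216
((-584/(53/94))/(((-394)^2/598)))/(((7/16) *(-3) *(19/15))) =656556160/273564641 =2.40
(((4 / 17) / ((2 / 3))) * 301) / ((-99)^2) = 602 / 55539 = 0.01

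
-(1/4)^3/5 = -1/320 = -0.00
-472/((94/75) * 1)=-17700/47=-376.60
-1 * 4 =-4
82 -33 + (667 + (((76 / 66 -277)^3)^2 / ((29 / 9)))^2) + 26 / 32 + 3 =5180056484673452951102731002947707085443903051813 / 277075571767992168336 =18695464387639871426957080000.00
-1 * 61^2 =-3721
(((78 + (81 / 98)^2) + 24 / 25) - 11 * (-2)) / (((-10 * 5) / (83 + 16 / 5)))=-175.23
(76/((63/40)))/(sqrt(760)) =8 * sqrt(190)/63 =1.75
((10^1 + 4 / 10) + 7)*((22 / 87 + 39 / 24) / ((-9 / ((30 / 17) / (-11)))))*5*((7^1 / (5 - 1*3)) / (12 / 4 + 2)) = 9149 / 4488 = 2.04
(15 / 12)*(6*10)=75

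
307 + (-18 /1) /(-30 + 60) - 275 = 157 /5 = 31.40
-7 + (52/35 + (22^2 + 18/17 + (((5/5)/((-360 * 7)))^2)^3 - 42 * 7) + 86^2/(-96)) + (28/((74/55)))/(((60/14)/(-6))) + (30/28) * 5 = 13647869047251668275200629/161084550715232256000000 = 84.72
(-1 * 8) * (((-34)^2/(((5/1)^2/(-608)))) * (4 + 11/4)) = 37953792/25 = 1518151.68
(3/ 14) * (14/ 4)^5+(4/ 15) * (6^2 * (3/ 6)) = 37551/ 320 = 117.35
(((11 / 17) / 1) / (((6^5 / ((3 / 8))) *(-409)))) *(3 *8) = -11 / 6007392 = -0.00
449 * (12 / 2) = 2694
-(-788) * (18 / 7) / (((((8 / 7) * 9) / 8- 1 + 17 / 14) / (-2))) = -18912 / 7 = -2701.71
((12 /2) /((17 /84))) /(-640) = -63 /1360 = -0.05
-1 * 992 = -992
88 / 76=22 / 19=1.16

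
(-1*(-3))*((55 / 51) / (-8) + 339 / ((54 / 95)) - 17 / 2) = 719411 / 408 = 1763.26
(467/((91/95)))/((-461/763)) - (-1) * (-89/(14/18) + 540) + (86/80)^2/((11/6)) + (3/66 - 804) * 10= -8420.25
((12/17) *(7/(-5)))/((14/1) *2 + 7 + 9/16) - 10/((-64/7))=1649767/1547680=1.07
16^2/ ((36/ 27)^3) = 108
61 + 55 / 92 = 61.60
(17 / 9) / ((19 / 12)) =68 / 57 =1.19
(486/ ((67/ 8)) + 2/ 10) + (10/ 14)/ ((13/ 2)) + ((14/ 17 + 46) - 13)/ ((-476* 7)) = 14389012679/ 246684620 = 58.33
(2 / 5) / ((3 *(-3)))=-2 / 45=-0.04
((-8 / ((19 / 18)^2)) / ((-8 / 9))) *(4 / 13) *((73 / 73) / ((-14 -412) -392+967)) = 11664 / 699257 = 0.02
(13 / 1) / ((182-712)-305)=-13 / 835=-0.02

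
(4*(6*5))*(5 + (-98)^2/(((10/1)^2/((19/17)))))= 1145856/85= 13480.66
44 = 44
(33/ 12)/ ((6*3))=11/ 72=0.15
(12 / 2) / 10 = 3 / 5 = 0.60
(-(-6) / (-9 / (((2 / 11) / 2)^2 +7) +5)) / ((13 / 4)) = 20352 / 40963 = 0.50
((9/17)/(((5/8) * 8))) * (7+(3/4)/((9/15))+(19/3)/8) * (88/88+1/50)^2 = 99603/100000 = 1.00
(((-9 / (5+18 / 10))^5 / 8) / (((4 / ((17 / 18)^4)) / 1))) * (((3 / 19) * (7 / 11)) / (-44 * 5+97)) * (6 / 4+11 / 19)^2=1228696875 / 3446404087808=0.00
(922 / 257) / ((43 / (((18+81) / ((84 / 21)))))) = 45639 / 22102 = 2.06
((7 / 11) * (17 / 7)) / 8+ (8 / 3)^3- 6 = 31259 / 2376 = 13.16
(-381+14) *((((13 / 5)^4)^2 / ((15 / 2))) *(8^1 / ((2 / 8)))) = -19159883174848 / 5859375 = -3269953.40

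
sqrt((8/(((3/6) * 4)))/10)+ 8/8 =sqrt(10)/5+ 1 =1.63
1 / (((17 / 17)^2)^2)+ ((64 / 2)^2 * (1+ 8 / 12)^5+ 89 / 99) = 35205076 / 2673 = 13170.62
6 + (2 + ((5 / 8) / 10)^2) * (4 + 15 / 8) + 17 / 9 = 362407 / 18432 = 19.66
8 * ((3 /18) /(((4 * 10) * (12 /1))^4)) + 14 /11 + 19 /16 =1077442560011 /437944320000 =2.46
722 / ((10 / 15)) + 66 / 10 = 5448 / 5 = 1089.60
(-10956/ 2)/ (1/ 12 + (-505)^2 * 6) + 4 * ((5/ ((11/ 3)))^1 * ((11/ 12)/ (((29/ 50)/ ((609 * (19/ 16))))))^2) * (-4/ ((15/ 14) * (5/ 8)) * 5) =-15631091336171069/ 73447204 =-212820781.25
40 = 40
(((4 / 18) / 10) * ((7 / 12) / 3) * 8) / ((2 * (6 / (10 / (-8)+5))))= 7 / 648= 0.01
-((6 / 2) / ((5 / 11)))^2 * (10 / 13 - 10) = 26136 / 65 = 402.09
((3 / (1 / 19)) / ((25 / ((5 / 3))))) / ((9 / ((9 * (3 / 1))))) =57 / 5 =11.40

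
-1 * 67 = -67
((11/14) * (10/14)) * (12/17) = 330/833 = 0.40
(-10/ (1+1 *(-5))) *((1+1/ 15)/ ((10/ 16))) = 64/ 15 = 4.27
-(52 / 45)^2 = -2704 / 2025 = -1.34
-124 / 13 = -9.54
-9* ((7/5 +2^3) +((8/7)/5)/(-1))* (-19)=1568.31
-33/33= -1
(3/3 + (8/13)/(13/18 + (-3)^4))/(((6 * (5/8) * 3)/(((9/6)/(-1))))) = -38534/286845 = -0.13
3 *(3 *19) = 171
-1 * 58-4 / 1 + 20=-42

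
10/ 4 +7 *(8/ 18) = 5.61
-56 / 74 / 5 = -28 / 185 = -0.15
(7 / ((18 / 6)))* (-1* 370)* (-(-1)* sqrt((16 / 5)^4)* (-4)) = 530432 / 15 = 35362.13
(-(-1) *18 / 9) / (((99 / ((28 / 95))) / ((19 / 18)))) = 28 / 4455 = 0.01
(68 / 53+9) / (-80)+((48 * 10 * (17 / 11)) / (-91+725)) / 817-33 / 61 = -98454176167 / 147366812912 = -0.67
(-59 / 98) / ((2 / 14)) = -59 / 14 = -4.21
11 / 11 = 1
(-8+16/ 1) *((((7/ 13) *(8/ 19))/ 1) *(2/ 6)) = 448/ 741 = 0.60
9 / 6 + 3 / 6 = 2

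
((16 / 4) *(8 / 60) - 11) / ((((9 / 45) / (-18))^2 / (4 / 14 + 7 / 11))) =-6019380 / 77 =-78173.77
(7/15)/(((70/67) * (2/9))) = 201/100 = 2.01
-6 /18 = -1 /3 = -0.33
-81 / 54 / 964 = -3 / 1928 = -0.00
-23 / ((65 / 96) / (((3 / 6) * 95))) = -20976 / 13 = -1613.54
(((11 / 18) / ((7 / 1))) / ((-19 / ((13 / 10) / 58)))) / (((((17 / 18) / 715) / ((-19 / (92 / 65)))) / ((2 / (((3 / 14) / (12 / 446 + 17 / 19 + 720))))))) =4060055395825 / 576520116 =7042.35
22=22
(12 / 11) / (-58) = -6 / 319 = -0.02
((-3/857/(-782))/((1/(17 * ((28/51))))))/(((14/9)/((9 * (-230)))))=-810/14569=-0.06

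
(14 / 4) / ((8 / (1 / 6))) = 7 / 96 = 0.07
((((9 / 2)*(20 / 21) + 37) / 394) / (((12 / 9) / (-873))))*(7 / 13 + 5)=-6812019 / 17927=-379.99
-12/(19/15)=-180/19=-9.47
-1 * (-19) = 19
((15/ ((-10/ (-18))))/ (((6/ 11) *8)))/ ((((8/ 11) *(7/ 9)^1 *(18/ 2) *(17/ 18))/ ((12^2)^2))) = 3175524/ 119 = 26685.08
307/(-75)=-307/75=-4.09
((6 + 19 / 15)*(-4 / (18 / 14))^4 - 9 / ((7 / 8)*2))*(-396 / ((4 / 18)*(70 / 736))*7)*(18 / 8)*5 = -942049726112 / 945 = -996878017.05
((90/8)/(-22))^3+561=382214667/681472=560.87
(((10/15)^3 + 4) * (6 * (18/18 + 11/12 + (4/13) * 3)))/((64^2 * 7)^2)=12847/144275668992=0.00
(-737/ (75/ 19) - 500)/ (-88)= 51503/ 6600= 7.80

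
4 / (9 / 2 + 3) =8 / 15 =0.53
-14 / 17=-0.82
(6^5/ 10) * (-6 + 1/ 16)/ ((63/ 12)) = -6156/ 7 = -879.43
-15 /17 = -0.88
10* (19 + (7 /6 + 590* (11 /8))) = 49885 /6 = 8314.17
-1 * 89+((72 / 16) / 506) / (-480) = -14410883 / 161920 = -89.00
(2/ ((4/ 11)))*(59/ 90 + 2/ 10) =847/ 180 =4.71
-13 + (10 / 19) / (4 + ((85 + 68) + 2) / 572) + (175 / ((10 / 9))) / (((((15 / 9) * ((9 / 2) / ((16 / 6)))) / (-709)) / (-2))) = 3685283435 / 46417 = 79395.12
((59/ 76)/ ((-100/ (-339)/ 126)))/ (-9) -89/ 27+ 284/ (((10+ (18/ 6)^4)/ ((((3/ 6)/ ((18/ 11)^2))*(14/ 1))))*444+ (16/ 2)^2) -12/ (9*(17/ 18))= -8502428745221/ 204711521400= -41.53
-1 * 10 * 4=-40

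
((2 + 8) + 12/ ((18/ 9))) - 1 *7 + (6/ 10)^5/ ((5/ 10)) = 28611/ 3125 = 9.16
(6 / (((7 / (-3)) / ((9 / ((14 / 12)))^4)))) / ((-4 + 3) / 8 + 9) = -1224440064 / 1193297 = -1026.10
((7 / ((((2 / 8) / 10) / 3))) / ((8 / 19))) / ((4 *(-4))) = -1995 / 16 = -124.69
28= 28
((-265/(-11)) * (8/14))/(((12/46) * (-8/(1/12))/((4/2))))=-6095/5544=-1.10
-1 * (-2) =2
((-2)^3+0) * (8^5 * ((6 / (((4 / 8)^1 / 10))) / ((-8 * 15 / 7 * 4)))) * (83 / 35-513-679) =-545744486.40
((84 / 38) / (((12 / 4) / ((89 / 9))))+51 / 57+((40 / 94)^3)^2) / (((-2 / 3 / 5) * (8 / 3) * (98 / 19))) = -75455331226355 / 16901809635872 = -4.46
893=893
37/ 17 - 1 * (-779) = 13280/ 17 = 781.18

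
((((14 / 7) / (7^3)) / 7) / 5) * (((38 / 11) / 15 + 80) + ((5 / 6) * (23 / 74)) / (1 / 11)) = 2028799 / 146581050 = 0.01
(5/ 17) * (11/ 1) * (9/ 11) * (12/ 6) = 90/ 17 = 5.29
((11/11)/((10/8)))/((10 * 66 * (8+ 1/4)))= 4/27225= 0.00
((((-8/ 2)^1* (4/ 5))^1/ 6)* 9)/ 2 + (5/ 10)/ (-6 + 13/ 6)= -291/ 115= -2.53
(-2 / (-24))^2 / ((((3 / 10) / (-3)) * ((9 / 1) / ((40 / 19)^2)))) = -1000 / 29241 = -0.03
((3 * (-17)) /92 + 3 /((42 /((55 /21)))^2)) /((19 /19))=-1618301 /2982042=-0.54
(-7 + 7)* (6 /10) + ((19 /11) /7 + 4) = 327 /77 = 4.25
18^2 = 324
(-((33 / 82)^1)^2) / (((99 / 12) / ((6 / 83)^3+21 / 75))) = -132260997 / 24029348675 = -0.01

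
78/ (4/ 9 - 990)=-351/ 4453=-0.08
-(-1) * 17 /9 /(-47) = -0.04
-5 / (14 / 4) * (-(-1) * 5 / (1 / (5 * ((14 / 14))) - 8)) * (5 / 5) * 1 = 250 / 273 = 0.92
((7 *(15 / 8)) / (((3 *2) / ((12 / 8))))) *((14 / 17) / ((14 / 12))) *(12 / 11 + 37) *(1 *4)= 352.90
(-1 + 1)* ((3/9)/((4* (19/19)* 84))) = 0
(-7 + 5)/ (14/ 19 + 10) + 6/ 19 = 251/ 1938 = 0.13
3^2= 9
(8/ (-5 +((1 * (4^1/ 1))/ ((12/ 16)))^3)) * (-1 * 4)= -864/ 3961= -0.22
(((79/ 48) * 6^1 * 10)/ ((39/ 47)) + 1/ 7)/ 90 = 130111/ 98280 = 1.32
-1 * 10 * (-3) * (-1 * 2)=-60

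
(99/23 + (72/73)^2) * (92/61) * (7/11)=18110484/3575759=5.06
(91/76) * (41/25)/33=3731/62700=0.06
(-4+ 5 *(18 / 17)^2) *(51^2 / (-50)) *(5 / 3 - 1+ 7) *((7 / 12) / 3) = -9338 / 75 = -124.51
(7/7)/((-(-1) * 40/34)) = 17/20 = 0.85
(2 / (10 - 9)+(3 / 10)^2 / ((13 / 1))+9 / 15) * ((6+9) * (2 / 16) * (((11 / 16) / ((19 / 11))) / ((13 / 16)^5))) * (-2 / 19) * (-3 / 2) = 7558391808 / 8712390245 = 0.87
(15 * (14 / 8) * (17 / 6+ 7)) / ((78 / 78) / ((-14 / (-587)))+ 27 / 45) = 72275 / 11908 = 6.07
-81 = -81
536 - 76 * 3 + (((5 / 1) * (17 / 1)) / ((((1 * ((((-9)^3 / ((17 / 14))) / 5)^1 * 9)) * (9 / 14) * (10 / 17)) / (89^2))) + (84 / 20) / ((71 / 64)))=-56004115543 / 41924790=-1335.82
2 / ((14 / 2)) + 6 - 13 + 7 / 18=-797 / 126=-6.33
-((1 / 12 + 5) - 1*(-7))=-145 / 12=-12.08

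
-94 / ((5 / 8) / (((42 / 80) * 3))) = -5922 / 25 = -236.88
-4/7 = -0.57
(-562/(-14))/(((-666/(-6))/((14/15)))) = 562/1665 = 0.34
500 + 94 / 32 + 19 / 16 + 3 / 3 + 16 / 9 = 506.90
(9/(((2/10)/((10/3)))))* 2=300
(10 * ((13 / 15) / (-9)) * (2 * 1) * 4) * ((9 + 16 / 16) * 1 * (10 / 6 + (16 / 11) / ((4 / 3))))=-189280 / 891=-212.44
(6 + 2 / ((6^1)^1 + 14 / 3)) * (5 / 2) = 495 / 32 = 15.47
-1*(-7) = 7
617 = 617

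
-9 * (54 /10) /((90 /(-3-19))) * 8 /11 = 216 /25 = 8.64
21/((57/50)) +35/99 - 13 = 5.77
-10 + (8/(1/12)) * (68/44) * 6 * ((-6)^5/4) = -19035758/11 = -1730523.45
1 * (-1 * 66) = -66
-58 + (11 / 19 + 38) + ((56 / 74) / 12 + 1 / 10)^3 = -504543173921 / 25984989000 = -19.42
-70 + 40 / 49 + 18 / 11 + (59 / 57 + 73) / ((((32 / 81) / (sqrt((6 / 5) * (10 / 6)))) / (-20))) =-142425 * sqrt(2) / 38 - 36408 / 539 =-5368.06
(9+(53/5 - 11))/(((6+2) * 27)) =43/1080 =0.04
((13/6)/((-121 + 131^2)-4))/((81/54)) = 13/153324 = 0.00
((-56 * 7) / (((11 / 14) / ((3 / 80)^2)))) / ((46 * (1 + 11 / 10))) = -147 / 20240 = -0.01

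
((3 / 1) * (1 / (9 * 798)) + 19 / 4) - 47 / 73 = 1435349 / 349524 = 4.11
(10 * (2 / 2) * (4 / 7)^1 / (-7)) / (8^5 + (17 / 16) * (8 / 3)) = -48 / 1926925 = -0.00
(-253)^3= -16194277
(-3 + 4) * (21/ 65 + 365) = 23746/ 65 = 365.32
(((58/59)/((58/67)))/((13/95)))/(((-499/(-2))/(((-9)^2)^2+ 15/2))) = 83617005/382733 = 218.47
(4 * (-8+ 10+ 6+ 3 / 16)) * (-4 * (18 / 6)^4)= -10611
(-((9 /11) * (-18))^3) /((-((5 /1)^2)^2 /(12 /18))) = -2834352 /831875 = -3.41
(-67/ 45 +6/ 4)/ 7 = 1/ 630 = 0.00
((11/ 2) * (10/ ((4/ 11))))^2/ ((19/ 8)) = 366025/ 38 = 9632.24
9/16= 0.56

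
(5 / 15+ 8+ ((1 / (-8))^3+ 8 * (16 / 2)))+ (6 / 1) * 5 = 157181 / 1536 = 102.33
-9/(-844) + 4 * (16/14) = 27071/5908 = 4.58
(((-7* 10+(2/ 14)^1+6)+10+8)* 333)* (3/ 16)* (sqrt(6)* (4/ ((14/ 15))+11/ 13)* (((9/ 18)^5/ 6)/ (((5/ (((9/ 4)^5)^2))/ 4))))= -174056898603835431* sqrt(6)/ 854966927360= -498674.95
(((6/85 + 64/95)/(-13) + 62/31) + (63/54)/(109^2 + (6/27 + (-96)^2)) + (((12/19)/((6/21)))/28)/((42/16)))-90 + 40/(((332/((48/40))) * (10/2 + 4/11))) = -98165574453391/1115515787750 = -88.00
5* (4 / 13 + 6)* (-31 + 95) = 26240 / 13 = 2018.46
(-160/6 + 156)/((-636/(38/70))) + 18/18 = 14852/16695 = 0.89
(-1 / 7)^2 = 1 / 49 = 0.02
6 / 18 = 1 / 3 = 0.33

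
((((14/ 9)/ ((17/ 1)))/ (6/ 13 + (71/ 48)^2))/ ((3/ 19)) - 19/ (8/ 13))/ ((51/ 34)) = -992578145/ 48566484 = -20.44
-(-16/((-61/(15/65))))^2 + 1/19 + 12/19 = 0.68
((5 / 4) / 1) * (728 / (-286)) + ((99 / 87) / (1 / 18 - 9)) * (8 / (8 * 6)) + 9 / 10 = -1182809 / 513590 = -2.30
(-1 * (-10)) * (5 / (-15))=-10 / 3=-3.33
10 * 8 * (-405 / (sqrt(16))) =-8100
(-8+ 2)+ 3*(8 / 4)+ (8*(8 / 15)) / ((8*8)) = 1 / 15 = 0.07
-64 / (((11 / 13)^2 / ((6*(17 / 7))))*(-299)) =84864 / 19481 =4.36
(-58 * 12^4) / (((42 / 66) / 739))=-9776650752 / 7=-1396664393.14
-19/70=-0.27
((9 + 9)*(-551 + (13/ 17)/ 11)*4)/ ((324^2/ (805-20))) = -40436920/ 136323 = -296.63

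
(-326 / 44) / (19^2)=-163 / 7942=-0.02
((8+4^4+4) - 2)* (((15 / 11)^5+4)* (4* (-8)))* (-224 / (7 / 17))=40355613.19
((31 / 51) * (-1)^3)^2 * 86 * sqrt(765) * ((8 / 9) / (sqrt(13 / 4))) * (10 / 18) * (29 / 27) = 191738720 * sqrt(1105) / 24649677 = 258.57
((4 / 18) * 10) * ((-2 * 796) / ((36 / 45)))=-39800 / 9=-4422.22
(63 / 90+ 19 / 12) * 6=137 / 10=13.70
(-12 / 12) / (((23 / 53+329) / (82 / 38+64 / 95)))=-14257 / 1658700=-0.01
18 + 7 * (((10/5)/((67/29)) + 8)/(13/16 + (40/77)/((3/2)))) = 20533266/286961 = 71.55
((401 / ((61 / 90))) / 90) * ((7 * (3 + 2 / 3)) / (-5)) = -30877 / 915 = -33.75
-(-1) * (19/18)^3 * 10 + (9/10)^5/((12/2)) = 1729098907/145800000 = 11.86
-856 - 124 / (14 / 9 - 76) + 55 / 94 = -26884563 / 31490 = -853.75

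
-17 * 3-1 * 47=-98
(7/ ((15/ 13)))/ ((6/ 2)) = 91/ 45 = 2.02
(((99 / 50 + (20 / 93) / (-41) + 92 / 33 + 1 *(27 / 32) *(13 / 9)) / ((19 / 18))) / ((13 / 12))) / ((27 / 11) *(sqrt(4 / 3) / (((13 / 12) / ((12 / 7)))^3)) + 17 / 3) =-44265105483538456257741 / 140402833812148375809100 + 12662427295344960387072 *sqrt(3) / 35100708453037093952275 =0.31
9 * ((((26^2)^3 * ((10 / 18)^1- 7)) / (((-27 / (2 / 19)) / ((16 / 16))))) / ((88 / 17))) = 76147738784 / 5643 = 13494194.36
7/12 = 0.58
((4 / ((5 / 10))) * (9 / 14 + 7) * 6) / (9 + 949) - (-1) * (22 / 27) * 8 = 624796 / 90531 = 6.90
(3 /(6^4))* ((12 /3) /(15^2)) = 1 /24300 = 0.00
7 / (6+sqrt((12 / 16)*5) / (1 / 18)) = -14 / 393+7*sqrt(15) / 131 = 0.17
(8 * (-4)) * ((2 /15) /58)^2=-32 /189225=-0.00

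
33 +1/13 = 430/13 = 33.08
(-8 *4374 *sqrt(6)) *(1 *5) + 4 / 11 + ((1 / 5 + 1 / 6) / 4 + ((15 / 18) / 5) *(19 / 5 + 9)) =1139 / 440- 174960 *sqrt(6) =-428560.14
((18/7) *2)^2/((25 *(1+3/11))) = 7128/8575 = 0.83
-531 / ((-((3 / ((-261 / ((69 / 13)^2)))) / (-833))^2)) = 3513986392.52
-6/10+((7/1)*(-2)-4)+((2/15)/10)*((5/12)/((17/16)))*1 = -2845/153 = -18.59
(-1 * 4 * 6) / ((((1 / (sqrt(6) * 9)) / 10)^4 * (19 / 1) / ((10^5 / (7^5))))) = -5668704000000000 / 319333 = -17751701202.19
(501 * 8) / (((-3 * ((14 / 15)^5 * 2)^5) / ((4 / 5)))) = -8433890210210144519805908203125 / 44998795805848373114515226624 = -187.42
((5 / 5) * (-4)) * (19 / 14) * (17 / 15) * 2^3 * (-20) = 20672 / 21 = 984.38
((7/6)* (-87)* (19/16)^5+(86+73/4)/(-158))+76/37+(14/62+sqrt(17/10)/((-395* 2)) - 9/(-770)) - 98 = -24585806979936533/73161255157760 - sqrt(170)/7900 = -336.05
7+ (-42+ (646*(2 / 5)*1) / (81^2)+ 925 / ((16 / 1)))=11994497 / 524880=22.85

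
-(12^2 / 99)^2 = -2.12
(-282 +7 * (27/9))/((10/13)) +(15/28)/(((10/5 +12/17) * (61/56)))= -4757829/14030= -339.12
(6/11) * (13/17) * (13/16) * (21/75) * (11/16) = 3549/54400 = 0.07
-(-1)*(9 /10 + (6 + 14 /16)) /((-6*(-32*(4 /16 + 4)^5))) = 622 /21297855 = 0.00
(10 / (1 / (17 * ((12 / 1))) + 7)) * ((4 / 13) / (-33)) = -2720 / 204347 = -0.01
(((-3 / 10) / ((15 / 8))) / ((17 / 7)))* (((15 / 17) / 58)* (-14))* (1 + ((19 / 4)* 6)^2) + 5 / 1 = 687716 / 41905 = 16.41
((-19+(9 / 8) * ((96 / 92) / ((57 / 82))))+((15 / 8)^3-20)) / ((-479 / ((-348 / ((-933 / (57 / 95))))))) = 119595159 / 8332729984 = 0.01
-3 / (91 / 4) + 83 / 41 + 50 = 193611 / 3731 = 51.89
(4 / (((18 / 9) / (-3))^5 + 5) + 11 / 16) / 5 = 5713 / 18928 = 0.30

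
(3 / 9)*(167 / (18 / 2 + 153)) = 167 / 486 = 0.34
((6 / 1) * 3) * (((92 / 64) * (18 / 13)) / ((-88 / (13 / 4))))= -1863 / 1408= -1.32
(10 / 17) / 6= 5 / 51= 0.10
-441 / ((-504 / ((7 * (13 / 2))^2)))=1811.47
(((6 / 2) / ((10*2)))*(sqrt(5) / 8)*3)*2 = 9*sqrt(5) / 80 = 0.25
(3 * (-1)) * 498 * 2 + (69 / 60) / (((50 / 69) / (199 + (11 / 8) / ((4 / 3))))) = -85457613 / 32000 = -2670.55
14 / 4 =7 / 2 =3.50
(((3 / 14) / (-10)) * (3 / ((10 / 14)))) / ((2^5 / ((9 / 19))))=-81 / 60800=-0.00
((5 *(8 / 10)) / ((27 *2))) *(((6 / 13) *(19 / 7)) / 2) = 38 / 819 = 0.05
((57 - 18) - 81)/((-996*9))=7/1494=0.00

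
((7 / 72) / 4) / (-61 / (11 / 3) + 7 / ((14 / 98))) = 77 / 102528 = 0.00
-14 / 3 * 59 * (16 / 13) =-13216 / 39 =-338.87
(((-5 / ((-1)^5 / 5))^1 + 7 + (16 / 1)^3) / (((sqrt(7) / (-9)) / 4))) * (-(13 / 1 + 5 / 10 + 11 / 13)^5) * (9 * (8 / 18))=134120869857935568 * sqrt(7) / 2599051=136530782684.82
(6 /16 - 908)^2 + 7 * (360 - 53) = 52859657 /64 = 825932.14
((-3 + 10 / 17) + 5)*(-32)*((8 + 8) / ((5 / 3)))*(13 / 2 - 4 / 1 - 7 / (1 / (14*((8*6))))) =317746176 / 85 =3738190.31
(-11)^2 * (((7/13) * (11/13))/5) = 9317/845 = 11.03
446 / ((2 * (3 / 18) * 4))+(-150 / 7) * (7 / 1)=184.50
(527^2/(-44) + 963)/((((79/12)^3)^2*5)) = -175693059072/13369810053655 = -0.01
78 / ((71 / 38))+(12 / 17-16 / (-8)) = 53654 / 1207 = 44.45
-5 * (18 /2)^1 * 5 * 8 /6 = -300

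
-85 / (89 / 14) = -1190 / 89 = -13.37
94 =94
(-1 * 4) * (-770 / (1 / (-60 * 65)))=-12012000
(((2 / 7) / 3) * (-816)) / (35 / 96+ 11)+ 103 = 734387 / 7637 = 96.16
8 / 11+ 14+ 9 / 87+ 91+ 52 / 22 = 108.19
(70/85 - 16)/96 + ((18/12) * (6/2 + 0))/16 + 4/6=1289/1632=0.79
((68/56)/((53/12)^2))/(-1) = -1224/19663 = -0.06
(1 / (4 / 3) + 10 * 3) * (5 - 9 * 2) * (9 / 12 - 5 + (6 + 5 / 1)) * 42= -906633 / 8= -113329.12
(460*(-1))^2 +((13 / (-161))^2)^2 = 211600.00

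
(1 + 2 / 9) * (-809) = -8899 / 9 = -988.78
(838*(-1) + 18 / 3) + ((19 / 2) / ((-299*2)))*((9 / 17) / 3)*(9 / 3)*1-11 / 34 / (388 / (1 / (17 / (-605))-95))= -27891484565 / 33527468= -831.90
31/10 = 3.10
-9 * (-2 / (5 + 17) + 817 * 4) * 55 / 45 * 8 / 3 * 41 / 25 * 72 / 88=-35371848 / 275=-128624.90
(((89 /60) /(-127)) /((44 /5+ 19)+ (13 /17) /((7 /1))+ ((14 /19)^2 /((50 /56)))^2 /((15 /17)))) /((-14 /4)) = 123234795625 /1046133605356748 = 0.00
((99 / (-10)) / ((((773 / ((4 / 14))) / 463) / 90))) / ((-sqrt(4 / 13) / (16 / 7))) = 6600528 * sqrt(13) / 37877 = 628.31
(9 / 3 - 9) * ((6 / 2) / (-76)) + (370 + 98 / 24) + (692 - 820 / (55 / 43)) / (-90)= 2812129 / 7524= 373.75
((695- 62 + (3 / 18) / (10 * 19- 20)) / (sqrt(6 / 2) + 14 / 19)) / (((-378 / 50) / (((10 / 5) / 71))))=61337795 / 86719329- 1165418105 * sqrt(3) / 1214070606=-0.96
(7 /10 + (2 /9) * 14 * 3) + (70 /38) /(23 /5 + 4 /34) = 2382569 /228570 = 10.42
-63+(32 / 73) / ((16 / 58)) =-4483 / 73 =-61.41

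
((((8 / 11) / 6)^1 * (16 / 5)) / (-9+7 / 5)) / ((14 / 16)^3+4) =-16384 / 1499157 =-0.01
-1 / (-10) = 1 / 10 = 0.10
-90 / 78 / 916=-15 / 11908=-0.00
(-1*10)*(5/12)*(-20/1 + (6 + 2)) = 50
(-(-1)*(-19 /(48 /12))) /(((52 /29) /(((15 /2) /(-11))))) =8265 /4576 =1.81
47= 47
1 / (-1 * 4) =-1 / 4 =-0.25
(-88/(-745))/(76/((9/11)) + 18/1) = 396/371755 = 0.00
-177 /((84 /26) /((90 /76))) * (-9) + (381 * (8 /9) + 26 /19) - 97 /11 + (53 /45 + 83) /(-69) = 16605934589 /18170460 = 913.90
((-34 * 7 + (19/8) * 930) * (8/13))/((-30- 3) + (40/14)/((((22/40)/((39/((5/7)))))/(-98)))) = -173426/3979599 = -0.04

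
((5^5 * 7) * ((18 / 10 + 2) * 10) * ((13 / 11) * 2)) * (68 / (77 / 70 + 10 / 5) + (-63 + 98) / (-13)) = 1172062500 / 31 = 37808467.74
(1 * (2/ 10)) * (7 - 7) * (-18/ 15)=0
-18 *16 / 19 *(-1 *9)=2592 / 19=136.42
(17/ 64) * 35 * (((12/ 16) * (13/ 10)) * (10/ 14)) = 6.47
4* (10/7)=40/7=5.71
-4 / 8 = -0.50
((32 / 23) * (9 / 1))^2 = 82944 / 529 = 156.79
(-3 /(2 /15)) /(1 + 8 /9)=-405 /34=-11.91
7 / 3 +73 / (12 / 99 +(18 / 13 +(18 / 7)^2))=5798149 / 511950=11.33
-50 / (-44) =25 / 22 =1.14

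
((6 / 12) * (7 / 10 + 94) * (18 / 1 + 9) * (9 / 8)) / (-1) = -1438.26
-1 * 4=-4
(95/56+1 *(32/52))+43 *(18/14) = 41931/728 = 57.60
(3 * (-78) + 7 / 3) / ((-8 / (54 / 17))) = 91.99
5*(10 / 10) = 5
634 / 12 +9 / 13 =4175 / 78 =53.53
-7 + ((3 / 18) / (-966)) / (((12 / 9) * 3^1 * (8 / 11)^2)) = -10386553 / 1483776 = -7.00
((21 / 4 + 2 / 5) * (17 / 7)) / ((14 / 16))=3842 / 245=15.68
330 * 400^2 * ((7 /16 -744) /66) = -594850000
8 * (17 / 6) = 68 / 3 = 22.67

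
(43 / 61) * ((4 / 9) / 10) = 86 / 2745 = 0.03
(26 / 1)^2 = 676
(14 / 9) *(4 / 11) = 56 / 99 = 0.57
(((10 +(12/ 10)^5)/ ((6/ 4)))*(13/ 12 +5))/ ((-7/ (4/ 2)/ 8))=-22791184/ 196875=-115.76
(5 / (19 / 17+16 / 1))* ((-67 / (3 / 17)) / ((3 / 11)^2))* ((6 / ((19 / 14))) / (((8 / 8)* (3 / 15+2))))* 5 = -745475500 / 49761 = -14981.12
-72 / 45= -8 / 5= -1.60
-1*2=-2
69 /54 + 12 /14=269 /126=2.13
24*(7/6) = 28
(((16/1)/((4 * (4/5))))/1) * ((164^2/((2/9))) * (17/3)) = 3429240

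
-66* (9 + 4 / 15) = -3058 / 5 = -611.60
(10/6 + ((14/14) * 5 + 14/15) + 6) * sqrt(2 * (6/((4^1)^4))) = 17 * sqrt(3)/10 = 2.94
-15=-15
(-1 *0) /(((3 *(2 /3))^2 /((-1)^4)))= 0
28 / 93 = 0.30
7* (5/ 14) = 5/ 2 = 2.50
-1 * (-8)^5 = 32768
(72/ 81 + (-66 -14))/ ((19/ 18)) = -74.95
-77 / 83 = -0.93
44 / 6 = 22 / 3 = 7.33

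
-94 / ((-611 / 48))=96 / 13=7.38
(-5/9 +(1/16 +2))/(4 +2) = 217/864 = 0.25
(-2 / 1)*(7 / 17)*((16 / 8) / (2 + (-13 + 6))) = 28 / 85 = 0.33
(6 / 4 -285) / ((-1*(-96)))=-189 / 64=-2.95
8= 8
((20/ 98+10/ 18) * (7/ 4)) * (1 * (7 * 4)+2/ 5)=4757/ 126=37.75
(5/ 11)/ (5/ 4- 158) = -20/ 6897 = -0.00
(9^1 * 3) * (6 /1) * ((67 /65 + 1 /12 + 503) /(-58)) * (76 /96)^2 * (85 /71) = -7239370899 /6852352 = -1056.48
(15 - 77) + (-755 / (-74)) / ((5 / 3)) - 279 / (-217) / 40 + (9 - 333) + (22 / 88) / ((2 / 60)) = -3857507 / 10360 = -372.35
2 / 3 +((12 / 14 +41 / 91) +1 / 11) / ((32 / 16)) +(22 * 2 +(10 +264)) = 137008 / 429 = 319.37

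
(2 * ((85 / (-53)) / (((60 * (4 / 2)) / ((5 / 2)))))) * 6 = -85 / 212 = -0.40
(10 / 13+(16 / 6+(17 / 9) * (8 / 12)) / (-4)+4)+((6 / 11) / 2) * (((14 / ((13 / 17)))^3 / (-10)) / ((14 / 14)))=-1067267627 / 6525090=-163.56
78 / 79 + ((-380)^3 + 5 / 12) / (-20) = 10403734865 / 3792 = 2743600.97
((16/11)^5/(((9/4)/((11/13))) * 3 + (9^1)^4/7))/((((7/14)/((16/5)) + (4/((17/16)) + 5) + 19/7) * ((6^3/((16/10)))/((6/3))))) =223606734848/25496479828705545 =0.00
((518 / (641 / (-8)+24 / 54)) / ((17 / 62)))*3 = -6937056 / 97529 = -71.13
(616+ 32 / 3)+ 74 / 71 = 133702 / 213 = 627.71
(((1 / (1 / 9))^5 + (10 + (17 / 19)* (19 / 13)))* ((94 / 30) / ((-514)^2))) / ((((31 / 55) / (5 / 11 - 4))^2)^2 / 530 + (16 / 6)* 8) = 35453296915042500 / 1079790010901238529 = 0.03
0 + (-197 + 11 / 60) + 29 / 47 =-196.20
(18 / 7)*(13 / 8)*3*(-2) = -351 / 14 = -25.07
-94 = -94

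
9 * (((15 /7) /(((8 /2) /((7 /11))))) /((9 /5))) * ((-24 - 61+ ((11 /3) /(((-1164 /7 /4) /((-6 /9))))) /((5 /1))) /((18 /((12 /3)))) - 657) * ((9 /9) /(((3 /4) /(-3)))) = 36207535 /7857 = 4608.32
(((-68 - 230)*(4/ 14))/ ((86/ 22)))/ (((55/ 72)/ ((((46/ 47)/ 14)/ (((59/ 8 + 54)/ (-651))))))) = 734310144/ 34730885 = 21.14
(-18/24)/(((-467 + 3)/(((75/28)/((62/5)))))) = 1125/3222016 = 0.00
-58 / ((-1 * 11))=58 / 11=5.27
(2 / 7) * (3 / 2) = 3 / 7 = 0.43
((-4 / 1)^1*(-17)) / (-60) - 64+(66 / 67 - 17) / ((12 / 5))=-288661 / 4020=-71.81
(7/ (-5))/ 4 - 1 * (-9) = 173/ 20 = 8.65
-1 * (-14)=14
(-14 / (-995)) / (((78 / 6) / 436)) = 6104 / 12935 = 0.47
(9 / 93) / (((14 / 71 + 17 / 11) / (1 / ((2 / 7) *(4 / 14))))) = 114807 / 168764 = 0.68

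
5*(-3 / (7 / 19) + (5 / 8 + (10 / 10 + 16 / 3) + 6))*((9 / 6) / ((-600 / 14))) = -809 / 960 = -0.84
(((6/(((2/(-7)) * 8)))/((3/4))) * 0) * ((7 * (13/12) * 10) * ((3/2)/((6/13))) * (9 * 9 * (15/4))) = 0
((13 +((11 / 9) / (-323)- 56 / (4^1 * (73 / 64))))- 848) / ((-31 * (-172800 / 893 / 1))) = -422533901 / 2991504960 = -0.14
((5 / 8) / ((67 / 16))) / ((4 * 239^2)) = 5 / 7654214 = 0.00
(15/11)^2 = 225/121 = 1.86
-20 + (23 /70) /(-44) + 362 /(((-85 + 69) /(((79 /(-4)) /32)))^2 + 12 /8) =-19.47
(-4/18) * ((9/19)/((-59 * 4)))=1/2242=0.00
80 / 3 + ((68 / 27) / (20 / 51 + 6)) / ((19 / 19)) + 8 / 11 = 448414 / 16137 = 27.79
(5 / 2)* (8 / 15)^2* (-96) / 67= -1024 / 1005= -1.02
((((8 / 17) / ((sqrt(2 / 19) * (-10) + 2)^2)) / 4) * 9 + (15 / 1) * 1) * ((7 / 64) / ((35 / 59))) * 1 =10089 * sqrt(38) / 1045568 + 29612631 / 10455680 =2.89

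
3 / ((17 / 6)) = 18 / 17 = 1.06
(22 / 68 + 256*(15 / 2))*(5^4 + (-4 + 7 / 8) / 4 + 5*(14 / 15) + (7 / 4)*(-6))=3876000215 / 3264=1187500.07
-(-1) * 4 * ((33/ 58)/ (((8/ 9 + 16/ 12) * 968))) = 27/ 25520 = 0.00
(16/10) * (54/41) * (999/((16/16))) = 431568/205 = 2105.21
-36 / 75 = -12 / 25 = -0.48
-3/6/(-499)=1/998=0.00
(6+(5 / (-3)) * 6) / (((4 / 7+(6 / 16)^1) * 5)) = -224 / 265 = -0.85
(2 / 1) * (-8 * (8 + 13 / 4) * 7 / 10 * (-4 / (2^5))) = 15.75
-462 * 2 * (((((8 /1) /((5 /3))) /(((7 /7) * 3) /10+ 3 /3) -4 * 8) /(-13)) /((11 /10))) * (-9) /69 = 40320 /169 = 238.58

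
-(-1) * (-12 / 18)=-2 / 3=-0.67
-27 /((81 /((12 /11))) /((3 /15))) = -4 /55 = -0.07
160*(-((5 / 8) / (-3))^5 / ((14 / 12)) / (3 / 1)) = 15625 / 870912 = 0.02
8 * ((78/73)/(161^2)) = 624/1892233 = 0.00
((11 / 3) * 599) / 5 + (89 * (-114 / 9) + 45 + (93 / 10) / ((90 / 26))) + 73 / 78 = -639.44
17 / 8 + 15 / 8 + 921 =925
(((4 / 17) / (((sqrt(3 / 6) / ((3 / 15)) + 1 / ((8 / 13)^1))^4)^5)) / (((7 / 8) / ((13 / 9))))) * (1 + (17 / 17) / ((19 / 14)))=545692791787556842519994376196333142805494659574398976 / 679217711126596351689172726320248360977149062710791101375583- 398207504346560887800383962513520690935085871923200 * sqrt(2) / 700947070306084986263336146873321321957842169980176575207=0.00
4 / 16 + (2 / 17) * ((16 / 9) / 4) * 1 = 185 / 612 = 0.30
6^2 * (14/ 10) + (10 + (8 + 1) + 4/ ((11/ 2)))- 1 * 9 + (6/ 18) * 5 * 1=10361/ 165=62.79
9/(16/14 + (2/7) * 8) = 21/8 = 2.62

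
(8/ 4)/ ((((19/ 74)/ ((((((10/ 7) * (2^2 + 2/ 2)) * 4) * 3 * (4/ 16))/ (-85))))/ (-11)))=48840/ 2261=21.60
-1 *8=-8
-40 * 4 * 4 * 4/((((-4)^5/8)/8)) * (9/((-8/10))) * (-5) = 9000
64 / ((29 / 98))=6272 / 29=216.28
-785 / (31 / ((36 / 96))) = -2355 / 248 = -9.50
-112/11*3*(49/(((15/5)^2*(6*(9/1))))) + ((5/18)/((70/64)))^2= -43880/14553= -3.02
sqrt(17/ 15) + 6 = sqrt(255)/ 15 + 6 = 7.06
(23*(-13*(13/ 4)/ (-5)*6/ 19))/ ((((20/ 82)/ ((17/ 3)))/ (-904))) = -612288014/ 475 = -1289027.40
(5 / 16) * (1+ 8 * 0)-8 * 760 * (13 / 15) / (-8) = 31631 / 48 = 658.98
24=24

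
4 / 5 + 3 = 19 / 5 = 3.80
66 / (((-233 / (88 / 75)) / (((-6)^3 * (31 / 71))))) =12963456 / 413575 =31.34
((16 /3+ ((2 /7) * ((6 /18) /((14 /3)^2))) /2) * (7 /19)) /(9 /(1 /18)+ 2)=21961 /1832208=0.01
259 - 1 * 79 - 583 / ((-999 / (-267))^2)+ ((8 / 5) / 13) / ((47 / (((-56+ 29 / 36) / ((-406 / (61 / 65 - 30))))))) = 618404000704622 / 4470015984525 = 138.34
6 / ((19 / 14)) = 84 / 19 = 4.42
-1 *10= -10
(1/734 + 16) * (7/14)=11745/1468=8.00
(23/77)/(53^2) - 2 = -432563/216293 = -2.00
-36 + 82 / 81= -2834 / 81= -34.99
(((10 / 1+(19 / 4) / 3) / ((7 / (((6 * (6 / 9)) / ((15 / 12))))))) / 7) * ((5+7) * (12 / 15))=8896 / 1225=7.26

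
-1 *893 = -893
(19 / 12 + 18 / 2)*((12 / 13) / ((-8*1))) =-127 / 104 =-1.22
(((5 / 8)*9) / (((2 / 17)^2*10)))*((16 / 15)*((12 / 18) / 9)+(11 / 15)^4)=5387249 / 360000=14.96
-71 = -71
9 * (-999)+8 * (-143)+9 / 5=-50666 / 5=-10133.20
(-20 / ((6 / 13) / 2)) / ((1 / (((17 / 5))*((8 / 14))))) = -3536 / 21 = -168.38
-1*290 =-290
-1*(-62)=62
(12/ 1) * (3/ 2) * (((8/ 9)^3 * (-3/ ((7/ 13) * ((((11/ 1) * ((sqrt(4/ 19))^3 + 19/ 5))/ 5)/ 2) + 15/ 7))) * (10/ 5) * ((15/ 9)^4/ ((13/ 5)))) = -307144922560000000/ 5993837596088073 + 917593600000000 * sqrt(19)/ 5993837596088073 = -50.58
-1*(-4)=4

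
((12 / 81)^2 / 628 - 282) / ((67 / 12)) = -129102968 / 2556117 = -50.51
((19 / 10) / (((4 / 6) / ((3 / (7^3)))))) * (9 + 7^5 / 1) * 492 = 353690928 / 1715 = 206233.78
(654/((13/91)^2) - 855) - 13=31178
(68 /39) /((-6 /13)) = -34 /9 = -3.78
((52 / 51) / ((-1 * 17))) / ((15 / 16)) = -832 / 13005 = -0.06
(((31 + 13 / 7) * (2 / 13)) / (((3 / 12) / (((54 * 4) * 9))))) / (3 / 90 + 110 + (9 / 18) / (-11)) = 147549600 / 412867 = 357.38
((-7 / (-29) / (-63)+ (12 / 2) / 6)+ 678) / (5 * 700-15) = 177218 / 909585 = 0.19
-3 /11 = -0.27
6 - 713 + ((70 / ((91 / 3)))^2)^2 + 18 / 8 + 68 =-69504867 / 114244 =-608.39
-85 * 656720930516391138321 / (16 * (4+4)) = -55821279093893246757285 / 128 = -436103742921040990291.29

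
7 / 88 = 0.08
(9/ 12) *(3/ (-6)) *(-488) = 183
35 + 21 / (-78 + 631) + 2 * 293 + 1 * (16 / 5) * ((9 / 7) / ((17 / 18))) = 29396658 / 47005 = 625.39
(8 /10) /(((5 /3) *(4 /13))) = 39 /25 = 1.56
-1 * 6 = -6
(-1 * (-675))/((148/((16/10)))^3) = 216/253265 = 0.00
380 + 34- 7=407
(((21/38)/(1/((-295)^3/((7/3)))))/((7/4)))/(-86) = 231051375/5719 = 40400.66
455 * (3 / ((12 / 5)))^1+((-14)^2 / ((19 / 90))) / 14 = 48265 / 76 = 635.07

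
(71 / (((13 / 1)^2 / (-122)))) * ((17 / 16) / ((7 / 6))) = -220881 / 4732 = -46.68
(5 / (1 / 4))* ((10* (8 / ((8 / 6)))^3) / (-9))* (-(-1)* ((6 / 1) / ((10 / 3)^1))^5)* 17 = -192735936 / 125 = -1541887.49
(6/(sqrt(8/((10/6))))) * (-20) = -54.77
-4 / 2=-2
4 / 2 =2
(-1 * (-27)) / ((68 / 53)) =1431 / 68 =21.04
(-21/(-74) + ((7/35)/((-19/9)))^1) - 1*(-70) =493429/7030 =70.19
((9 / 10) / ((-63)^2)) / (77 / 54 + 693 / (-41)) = -123 / 8394925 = -0.00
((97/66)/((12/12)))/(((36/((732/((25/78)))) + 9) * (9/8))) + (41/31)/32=784563979/4212828576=0.19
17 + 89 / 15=344 / 15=22.93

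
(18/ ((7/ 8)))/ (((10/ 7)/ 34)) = 2448/ 5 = 489.60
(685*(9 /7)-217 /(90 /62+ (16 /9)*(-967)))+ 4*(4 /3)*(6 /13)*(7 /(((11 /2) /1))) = 60578226640 /68529461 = 883.97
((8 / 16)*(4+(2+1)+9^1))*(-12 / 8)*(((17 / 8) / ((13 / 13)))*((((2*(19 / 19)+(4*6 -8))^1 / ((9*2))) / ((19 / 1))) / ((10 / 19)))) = -51 / 20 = -2.55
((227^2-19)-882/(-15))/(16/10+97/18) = 4641192/629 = 7378.68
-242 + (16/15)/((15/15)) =-240.93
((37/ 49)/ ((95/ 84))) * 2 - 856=-568352/ 665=-854.66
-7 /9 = -0.78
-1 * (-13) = 13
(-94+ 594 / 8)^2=6241 / 16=390.06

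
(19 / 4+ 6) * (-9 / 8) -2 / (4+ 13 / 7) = -16315 / 1312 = -12.44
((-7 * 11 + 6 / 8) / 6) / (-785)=0.02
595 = 595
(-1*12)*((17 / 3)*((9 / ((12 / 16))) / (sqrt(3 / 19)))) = -272*sqrt(57) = -2053.55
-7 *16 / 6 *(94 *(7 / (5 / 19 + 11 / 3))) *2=-6251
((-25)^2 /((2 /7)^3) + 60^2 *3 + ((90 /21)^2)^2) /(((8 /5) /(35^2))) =91080096875 /3136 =29043398.24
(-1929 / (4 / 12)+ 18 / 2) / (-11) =5778 / 11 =525.27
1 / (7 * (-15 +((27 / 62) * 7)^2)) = -3844 / 153573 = -0.03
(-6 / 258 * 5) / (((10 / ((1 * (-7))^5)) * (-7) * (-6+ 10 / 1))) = -6.98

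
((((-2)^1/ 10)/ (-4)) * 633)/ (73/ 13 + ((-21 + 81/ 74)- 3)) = -304473/ 166330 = -1.83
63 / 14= 9 / 2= 4.50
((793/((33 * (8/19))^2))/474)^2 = 81952230529/1091370953097216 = 0.00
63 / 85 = 0.74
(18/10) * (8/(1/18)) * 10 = 2592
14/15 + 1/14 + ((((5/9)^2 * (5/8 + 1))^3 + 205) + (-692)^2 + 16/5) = 4562417844257111/9523422720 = 479073.33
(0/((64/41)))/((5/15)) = 0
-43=-43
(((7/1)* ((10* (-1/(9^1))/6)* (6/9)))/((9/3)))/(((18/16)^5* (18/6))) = -2293760/43046721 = -0.05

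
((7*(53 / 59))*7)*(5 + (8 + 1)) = 36358 / 59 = 616.24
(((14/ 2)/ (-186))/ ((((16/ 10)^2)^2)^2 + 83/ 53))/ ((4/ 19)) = -20703125/ 5155496664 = -0.00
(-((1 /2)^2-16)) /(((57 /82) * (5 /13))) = 11193 /190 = 58.91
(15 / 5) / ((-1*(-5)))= 3 / 5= 0.60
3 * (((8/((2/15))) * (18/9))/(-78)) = -60/13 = -4.62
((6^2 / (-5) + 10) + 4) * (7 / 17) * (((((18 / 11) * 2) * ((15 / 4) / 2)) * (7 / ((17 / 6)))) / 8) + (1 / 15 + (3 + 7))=172483 / 11220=15.37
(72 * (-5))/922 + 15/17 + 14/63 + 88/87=3529669/2045457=1.73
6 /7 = 0.86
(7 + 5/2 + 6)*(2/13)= 31/13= 2.38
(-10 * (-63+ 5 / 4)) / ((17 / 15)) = 18525 / 34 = 544.85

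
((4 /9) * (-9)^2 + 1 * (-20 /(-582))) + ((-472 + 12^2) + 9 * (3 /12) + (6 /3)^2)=-332573 /1164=-285.72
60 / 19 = 3.16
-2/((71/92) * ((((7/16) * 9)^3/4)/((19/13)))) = -57278464/230793381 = -0.25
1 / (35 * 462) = 1 / 16170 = 0.00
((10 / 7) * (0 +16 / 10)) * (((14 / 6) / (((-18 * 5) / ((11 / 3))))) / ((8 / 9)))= -11 / 45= -0.24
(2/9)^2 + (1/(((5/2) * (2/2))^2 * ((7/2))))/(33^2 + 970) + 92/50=55144786/29186325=1.89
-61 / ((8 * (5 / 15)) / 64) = -1464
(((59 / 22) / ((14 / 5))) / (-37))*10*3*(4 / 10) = -885 / 2849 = -0.31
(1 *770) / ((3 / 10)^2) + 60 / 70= 539054 / 63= 8556.41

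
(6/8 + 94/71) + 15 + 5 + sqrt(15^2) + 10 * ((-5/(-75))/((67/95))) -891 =-48691555/57084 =-852.98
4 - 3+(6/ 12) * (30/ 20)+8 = 39/ 4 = 9.75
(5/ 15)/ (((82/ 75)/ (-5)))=-125/ 82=-1.52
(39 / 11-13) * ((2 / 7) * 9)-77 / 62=-121993 / 4774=-25.55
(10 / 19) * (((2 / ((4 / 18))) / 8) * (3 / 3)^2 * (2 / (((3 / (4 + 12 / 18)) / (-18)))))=-630 / 19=-33.16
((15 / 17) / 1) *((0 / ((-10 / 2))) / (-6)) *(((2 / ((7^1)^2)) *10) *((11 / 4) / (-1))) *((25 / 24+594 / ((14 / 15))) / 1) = 0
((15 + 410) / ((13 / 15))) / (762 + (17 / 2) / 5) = 63750 / 99281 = 0.64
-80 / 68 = -20 / 17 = -1.18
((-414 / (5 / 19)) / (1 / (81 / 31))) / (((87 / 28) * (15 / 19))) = -1675.75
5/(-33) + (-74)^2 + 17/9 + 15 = 543781/99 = 5492.74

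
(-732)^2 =535824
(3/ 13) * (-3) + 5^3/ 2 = 1607/ 26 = 61.81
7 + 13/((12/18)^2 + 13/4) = 10.52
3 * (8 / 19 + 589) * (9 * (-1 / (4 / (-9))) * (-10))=-13606785 / 38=-358073.29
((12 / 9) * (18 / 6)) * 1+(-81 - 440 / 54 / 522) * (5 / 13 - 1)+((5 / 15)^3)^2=14801717 / 274833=53.86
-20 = -20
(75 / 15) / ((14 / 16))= 40 / 7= 5.71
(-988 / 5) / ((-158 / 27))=13338 / 395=33.77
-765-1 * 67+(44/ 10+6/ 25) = -20684/ 25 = -827.36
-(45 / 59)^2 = -2025 / 3481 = -0.58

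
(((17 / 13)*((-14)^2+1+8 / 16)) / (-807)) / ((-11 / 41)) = 275315 / 230802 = 1.19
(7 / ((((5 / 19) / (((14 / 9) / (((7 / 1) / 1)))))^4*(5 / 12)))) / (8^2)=912247 / 6834375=0.13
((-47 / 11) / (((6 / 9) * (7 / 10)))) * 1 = -705 / 77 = -9.16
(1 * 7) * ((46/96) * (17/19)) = 2737/912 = 3.00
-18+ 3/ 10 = -177/ 10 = -17.70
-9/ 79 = -0.11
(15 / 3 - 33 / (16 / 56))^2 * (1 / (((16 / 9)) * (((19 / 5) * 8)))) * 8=2197845 / 1216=1807.44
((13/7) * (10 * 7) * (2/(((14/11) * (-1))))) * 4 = -5720/7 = -817.14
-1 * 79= -79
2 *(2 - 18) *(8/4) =-64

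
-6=-6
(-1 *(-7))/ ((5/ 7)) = 49/ 5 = 9.80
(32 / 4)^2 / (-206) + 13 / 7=1115 / 721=1.55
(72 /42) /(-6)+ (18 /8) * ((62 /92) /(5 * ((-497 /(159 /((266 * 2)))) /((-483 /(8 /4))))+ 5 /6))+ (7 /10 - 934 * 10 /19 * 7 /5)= -283094157771 /411621700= -687.75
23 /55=0.42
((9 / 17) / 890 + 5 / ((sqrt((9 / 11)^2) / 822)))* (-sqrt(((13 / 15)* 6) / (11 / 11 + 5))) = -228009127* sqrt(195) / 680850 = -4676.47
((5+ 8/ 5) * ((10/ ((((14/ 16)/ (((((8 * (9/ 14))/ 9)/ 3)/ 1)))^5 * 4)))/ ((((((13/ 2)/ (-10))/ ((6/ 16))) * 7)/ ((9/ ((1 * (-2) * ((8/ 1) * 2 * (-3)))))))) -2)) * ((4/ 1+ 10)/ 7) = -30537978398092/ 1156736144655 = -26.40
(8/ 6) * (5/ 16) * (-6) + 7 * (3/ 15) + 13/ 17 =-57/ 170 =-0.34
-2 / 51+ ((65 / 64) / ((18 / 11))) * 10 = 60391 / 9792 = 6.17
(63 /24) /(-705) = -7 /1880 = -0.00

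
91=91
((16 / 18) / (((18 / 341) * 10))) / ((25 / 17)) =11594 / 10125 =1.15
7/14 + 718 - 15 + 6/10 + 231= 9351/10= 935.10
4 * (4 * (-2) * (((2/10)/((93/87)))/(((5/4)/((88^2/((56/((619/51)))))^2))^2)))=-1913956152677549319921860608/62942584453875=-30407968933657.58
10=10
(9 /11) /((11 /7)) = 63 /121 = 0.52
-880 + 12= -868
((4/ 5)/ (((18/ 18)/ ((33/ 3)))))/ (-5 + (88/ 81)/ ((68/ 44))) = -60588/ 29585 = -2.05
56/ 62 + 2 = 2.90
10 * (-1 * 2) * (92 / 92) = -20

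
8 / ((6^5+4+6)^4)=1 / 459375268783202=0.00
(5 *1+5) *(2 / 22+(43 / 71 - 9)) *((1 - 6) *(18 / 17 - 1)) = 324250 / 13277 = 24.42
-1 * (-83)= 83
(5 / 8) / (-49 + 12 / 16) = -5 / 386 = -0.01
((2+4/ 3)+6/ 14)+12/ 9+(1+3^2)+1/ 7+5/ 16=5225/ 336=15.55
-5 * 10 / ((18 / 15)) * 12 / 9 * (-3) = 500 / 3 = 166.67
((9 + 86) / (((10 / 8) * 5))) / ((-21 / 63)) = -228 / 5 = -45.60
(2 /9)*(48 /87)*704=22528 /261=86.31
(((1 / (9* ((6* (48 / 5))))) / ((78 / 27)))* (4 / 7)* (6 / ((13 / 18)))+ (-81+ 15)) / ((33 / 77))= -104099 / 676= -153.99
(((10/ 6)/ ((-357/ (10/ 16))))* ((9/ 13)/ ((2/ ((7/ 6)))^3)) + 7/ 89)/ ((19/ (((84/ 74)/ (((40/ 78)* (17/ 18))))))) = 446810763/ 46289569280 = 0.01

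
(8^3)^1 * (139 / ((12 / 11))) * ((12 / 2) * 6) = 2348544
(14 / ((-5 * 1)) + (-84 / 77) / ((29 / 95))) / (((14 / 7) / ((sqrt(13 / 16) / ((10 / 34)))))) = -86411 * sqrt(13) / 31900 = -9.77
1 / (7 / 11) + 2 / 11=1.75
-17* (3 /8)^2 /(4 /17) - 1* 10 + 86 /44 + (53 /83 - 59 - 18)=-94.57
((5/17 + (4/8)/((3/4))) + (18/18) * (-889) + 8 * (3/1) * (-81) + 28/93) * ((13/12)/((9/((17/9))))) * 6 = -1077791/279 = -3863.05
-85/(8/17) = -1445/8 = -180.62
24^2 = 576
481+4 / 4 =482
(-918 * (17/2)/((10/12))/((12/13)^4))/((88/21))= -173336709/56320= -3077.71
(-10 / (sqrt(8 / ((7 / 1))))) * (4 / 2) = -5 * sqrt(14) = -18.71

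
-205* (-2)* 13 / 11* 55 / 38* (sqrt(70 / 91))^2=10250 / 19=539.47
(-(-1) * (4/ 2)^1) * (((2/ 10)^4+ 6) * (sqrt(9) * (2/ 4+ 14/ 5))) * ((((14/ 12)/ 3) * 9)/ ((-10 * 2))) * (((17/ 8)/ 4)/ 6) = -1.84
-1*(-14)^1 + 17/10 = 157/10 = 15.70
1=1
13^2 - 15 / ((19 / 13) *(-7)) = 22672 / 133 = 170.47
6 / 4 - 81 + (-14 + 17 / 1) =-153 / 2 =-76.50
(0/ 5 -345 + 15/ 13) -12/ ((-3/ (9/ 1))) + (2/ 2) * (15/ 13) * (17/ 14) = -55773/ 182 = -306.45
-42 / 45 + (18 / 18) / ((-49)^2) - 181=-181.93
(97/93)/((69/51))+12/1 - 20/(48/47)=-19429/2852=-6.81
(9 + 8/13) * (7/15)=175/39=4.49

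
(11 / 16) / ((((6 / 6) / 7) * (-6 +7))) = 77 / 16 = 4.81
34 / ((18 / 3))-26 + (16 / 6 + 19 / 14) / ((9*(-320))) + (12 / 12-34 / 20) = -2544361 / 120960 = -21.03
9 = 9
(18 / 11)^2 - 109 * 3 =-39243 / 121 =-324.32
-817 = -817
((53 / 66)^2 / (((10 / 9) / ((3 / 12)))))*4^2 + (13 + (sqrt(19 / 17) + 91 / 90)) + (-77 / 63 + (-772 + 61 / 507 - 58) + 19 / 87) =-21737060974 / 26685945 + sqrt(323) / 17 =-813.49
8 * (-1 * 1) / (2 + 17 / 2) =-16 / 21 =-0.76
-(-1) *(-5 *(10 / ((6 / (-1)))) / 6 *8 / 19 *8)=800 / 171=4.68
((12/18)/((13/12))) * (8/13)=64/169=0.38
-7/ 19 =-0.37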